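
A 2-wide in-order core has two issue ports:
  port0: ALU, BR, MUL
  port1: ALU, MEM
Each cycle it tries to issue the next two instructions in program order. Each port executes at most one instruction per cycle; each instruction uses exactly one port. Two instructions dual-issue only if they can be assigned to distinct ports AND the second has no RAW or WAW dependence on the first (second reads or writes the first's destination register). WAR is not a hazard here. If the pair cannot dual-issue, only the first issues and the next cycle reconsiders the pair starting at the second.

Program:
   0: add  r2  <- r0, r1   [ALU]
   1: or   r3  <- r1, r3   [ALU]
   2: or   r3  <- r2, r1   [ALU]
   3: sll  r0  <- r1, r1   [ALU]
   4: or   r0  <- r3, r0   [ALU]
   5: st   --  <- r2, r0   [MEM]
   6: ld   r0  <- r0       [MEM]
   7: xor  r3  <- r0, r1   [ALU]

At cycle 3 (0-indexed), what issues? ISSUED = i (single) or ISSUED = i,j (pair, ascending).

ISSUED = 5

c0: i0,i1 add;or  dual
c1: i2,i3 or;sll  dual
c2: i4 or  RAW r0
c3: i5 st  no-port MEM/MEM
c4: i6 ld  RAW r0
c5: i7 xor  tail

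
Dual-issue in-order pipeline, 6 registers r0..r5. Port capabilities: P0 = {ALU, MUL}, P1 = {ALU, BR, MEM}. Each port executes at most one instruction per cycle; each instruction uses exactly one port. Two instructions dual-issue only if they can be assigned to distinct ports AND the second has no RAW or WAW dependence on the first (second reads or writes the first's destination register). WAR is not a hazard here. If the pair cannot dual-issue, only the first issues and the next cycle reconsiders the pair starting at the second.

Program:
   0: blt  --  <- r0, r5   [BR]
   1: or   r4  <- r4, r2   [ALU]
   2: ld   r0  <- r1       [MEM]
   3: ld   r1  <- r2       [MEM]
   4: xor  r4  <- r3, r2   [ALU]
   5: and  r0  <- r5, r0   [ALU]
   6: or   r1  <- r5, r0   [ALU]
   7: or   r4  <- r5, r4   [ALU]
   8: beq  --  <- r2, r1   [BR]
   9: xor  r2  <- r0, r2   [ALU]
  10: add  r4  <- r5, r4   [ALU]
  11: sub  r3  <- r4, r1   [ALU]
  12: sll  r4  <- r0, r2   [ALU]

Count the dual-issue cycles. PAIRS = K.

PAIRS = 5

0. blt.BR+or.ALU @i0&i1  | dual
1. ld.MEM @i2  | no-port MEM/MEM
2. ld.MEM+xor.ALU @i3&i4  | dual
3. and.ALU @i5  | RAW r0
4. or.ALU+or.ALU @i6&i7  | dual
5. beq.BR+xor.ALU @i8&i9  | dual
6. add.ALU @i10  | RAW r4
7. sub.ALU+sll.ALU @i11&i12  | dual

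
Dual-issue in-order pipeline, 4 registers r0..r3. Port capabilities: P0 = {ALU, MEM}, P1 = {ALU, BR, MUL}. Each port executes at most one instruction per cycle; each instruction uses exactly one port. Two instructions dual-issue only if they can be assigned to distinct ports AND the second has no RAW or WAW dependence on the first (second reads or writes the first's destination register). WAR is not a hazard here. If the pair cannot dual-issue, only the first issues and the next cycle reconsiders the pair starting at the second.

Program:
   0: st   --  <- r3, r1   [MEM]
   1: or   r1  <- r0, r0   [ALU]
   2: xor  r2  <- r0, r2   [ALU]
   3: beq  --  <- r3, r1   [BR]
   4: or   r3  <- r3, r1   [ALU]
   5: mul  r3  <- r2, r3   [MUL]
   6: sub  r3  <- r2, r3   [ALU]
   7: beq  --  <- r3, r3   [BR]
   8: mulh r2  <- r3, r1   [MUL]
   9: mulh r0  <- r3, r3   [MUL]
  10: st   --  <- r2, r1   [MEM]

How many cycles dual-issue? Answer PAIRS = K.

PAIRS = 3

  cy0 -> i0&i1 (st.MEM or.ALU) 2-wide
  cy1 -> i2&i3 (xor.ALU beq.BR) 2-wide
  cy2 -> i4 (or.ALU) RAW+WAW r3
  cy3 -> i5 (mul.MUL) RAW+WAW r3
  cy4 -> i6 (sub.ALU) RAW r3
  cy5 -> i7 (beq.BR) no-port BR/MUL
  cy6 -> i8 (mulh.MUL) no-port MUL/MUL
  cy7 -> i9&i10 (mulh.MUL st.MEM) 2-wide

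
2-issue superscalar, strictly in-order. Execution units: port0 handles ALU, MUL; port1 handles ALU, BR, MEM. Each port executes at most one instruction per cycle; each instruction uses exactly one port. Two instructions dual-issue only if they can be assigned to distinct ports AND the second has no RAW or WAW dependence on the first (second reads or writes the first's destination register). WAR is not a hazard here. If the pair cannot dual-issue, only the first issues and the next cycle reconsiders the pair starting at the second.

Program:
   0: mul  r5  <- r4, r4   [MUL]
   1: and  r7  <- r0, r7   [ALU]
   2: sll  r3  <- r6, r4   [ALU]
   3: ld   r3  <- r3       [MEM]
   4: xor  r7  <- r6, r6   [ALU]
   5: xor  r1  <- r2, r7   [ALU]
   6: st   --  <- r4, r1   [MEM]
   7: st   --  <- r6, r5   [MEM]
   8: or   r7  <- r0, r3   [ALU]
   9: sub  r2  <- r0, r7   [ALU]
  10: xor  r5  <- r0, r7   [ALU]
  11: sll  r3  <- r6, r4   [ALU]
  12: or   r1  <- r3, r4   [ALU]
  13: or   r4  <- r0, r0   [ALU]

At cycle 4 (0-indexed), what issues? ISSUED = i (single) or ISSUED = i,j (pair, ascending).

t=0 i0,i1:mul.MUL+and.ALU ; pair
t=1 i2:sll.ALU ; RAW+WAW r3
t=2 i3,i4:ld.MEM+xor.ALU ; pair
t=3 i5:xor.ALU ; RAW r1
t=4 i6:st.MEM ; no-port MEM/MEM
t=5 i7,i8:st.MEM+or.ALU ; pair
t=6 i9,i10:sub.ALU+xor.ALU ; pair
t=7 i11:sll.ALU ; RAW r3
t=8 i12,i13:or.ALU+or.ALU ; pair

ISSUED = 6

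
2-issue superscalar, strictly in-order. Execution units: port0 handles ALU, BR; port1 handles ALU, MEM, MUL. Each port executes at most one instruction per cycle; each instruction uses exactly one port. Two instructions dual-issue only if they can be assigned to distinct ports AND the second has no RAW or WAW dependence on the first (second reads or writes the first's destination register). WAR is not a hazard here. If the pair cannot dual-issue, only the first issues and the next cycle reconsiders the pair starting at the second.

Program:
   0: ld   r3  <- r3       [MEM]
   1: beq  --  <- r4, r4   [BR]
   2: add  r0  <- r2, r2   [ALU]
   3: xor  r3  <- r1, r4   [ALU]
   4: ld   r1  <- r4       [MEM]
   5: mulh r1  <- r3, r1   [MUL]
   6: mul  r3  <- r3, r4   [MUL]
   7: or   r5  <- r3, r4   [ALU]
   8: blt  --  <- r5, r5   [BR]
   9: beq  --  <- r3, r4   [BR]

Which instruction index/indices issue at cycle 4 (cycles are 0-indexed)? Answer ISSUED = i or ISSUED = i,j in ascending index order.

#0 head=0: ld.MEM+beq.BR i0+i1 2-wide
#1 head=2: add.ALU+xor.ALU i2+i3 2-wide
#2 head=4: ld.MEM i4 no-port MEM/MUL
#3 head=5: mulh.MUL i5 no-port MUL/MUL
#4 head=6: mul.MUL i6 RAW r3
#5 head=7: or.ALU i7 RAW r5
#6 head=8: blt.BR i8 no-port BR/BR
#7 head=9: beq.BR i9 tail

ISSUED = 6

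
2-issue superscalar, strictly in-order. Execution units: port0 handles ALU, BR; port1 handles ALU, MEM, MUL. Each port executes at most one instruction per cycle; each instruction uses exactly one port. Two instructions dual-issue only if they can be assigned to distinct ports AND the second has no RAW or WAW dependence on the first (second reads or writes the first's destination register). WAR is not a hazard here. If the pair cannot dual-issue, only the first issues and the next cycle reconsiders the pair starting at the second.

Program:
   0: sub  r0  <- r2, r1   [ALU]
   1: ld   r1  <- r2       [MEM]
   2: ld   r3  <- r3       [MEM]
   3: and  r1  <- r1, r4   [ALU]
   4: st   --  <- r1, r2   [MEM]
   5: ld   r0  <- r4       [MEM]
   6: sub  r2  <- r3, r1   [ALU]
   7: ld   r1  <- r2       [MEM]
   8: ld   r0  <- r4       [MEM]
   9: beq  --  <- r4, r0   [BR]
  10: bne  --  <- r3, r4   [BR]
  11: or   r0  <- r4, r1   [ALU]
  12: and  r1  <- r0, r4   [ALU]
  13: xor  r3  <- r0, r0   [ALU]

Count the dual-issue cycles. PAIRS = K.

PAIRS = 5

t=0 i0+i1:sub.ALU;ld.MEM ; pair
t=1 i2+i3:ld.MEM;and.ALU ; pair
t=2 i4:st.MEM ; no-port MEM/MEM
t=3 i5+i6:ld.MEM;sub.ALU ; pair
t=4 i7:ld.MEM ; no-port MEM/MEM
t=5 i8:ld.MEM ; RAW r0
t=6 i9:beq.BR ; no-port BR/BR
t=7 i10+i11:bne.BR;or.ALU ; pair
t=8 i12+i13:and.ALU;xor.ALU ; pair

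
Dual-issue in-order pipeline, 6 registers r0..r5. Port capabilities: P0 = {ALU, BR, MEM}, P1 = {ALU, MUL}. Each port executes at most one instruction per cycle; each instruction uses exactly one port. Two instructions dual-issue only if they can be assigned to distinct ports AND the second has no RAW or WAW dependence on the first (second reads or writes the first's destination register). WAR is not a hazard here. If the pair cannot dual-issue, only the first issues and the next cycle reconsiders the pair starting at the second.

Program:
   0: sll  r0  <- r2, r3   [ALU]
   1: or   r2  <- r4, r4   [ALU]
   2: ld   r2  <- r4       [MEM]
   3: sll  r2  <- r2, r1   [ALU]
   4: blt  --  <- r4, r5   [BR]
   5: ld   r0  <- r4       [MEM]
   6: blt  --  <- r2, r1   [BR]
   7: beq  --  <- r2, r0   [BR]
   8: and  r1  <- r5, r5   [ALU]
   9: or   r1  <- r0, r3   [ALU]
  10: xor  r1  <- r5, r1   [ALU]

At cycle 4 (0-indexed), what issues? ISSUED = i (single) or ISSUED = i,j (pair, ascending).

0. sll/or @i0,i1  | 2-wide
1. ld @i2  | RAW+WAW r2
2. sll/blt @i3,i4  | 2-wide
3. ld @i5  | no-port MEM/BR
4. blt @i6  | no-port BR/BR
5. beq/and @i7,i8  | 2-wide
6. or @i9  | RAW+WAW r1
7. xor @i10  | tail

ISSUED = 6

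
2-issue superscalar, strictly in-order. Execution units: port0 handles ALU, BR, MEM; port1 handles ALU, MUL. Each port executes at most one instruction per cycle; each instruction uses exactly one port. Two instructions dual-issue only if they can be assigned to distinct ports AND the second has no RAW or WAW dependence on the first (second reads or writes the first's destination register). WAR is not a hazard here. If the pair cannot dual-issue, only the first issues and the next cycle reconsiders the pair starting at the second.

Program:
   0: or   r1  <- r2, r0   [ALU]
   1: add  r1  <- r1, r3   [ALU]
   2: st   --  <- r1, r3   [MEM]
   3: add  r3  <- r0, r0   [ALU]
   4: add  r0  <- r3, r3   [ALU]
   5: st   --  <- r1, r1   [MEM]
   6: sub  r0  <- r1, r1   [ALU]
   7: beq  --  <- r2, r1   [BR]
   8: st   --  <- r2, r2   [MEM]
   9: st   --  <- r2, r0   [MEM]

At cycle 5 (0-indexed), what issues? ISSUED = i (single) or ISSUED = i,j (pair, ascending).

ISSUED = 8

c0: i0 or  RAW+WAW r1
c1: i1 add  RAW r1
c2: i2/i3 st+add  dual
c3: i4/i5 add+st  dual
c4: i6/i7 sub+beq  dual
c5: i8 st  no-port MEM/MEM
c6: i9 st  tail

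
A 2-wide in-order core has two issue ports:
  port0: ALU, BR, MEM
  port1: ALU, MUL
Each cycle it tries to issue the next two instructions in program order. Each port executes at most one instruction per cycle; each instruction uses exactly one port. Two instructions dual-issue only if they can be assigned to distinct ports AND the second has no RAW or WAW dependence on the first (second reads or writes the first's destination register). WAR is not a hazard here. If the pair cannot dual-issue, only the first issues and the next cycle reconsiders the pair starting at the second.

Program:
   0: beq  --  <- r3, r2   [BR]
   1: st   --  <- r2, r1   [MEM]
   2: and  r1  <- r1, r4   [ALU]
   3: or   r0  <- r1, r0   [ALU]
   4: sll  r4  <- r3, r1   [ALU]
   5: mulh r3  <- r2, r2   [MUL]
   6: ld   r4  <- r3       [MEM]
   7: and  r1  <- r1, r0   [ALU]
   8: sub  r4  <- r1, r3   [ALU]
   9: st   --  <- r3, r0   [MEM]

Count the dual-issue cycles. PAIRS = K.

t=0 i0:beq.BR ; no-port BR/MEM
t=1 i1/i2:st.MEM and.ALU ; pair
t=2 i3/i4:or.ALU sll.ALU ; pair
t=3 i5:mulh.MUL ; RAW r3
t=4 i6/i7:ld.MEM and.ALU ; pair
t=5 i8/i9:sub.ALU st.MEM ; pair

PAIRS = 4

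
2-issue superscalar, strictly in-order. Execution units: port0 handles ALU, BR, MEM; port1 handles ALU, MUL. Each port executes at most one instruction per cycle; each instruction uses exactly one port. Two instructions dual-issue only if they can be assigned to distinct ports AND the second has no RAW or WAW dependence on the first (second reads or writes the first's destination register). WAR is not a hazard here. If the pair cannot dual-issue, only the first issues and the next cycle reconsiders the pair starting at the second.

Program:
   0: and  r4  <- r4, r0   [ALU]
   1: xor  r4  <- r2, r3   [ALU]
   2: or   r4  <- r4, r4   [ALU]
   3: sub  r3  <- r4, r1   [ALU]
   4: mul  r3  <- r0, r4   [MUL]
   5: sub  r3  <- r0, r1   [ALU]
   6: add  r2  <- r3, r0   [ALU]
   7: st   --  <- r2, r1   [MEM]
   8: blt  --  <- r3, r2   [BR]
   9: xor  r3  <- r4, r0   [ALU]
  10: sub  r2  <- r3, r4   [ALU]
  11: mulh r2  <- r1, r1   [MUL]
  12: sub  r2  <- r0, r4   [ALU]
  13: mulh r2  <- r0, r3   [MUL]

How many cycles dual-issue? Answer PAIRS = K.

PAIRS = 1

0. and @i0  | WAW r4
1. xor @i1  | RAW+WAW r4
2. or @i2  | RAW r4
3. sub @i3  | WAW r3
4. mul @i4  | WAW r3
5. sub @i5  | RAW r3
6. add @i6  | RAW r2
7. st @i7  | no-port MEM/BR
8. blt;xor @i8&i9  | pair
9. sub @i10  | WAW r2
10. mulh @i11  | WAW r2
11. sub @i12  | WAW r2
12. mulh @i13  | tail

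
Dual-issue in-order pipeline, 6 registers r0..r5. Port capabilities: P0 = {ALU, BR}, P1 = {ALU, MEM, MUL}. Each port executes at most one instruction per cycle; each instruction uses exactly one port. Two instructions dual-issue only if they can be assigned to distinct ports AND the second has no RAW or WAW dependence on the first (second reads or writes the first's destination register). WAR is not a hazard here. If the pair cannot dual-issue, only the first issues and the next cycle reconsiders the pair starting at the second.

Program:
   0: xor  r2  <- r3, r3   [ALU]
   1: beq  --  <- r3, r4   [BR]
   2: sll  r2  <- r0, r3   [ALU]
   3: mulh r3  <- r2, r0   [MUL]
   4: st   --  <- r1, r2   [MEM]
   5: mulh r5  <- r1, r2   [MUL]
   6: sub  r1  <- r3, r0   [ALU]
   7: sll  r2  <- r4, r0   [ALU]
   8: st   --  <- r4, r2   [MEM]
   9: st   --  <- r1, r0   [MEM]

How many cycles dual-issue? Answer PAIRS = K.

PAIRS = 2

  cy0 -> i0+i1 (xor.ALU+beq.BR) pair
  cy1 -> i2 (sll.ALU) RAW r2
  cy2 -> i3 (mulh.MUL) no-port MUL/MEM
  cy3 -> i4 (st.MEM) no-port MEM/MUL
  cy4 -> i5+i6 (mulh.MUL+sub.ALU) pair
  cy5 -> i7 (sll.ALU) RAW r2
  cy6 -> i8 (st.MEM) no-port MEM/MEM
  cy7 -> i9 (st.MEM) tail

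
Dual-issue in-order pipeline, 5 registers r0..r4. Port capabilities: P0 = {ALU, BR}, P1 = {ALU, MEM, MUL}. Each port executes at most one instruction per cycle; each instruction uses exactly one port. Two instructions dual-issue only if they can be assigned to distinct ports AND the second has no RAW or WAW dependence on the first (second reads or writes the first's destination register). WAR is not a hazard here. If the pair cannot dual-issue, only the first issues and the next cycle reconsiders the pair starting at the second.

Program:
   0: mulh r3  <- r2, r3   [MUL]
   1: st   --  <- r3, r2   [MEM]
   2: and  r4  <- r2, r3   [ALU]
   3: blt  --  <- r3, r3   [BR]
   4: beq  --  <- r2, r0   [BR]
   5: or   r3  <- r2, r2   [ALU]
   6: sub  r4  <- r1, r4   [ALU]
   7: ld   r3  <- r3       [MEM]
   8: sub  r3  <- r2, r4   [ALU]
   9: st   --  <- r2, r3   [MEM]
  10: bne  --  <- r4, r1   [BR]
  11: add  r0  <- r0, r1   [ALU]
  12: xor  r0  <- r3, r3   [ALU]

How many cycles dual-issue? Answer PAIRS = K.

t=0 i0:mulh ; no-port MUL/MEM
t=1 i1+i2:st;and ; dual
t=2 i3:blt ; no-port BR/BR
t=3 i4+i5:beq;or ; dual
t=4 i6+i7:sub;ld ; dual
t=5 i8:sub ; RAW r3
t=6 i9+i10:st;bne ; dual
t=7 i11:add ; WAW r0
t=8 i12:xor ; tail

PAIRS = 4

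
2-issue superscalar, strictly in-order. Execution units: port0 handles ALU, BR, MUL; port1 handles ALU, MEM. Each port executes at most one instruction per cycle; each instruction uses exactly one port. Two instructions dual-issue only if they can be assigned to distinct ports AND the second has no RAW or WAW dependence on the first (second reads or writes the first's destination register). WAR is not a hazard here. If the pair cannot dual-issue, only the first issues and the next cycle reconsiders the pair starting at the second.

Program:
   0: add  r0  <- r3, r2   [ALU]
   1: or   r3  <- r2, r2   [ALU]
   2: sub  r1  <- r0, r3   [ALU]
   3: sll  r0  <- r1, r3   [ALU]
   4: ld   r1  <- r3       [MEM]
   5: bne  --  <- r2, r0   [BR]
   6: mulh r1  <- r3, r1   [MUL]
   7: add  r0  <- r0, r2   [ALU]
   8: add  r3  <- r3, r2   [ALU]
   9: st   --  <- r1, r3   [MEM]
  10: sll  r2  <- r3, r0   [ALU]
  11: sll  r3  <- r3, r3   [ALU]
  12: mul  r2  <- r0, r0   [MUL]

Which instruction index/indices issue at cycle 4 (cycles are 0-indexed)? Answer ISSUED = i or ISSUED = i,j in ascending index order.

ISSUED = 6,7

t=0 i0+i1:add.ALU/or.ALU ; dual
t=1 i2:sub.ALU ; RAW r1
t=2 i3+i4:sll.ALU/ld.MEM ; dual
t=3 i5:bne.BR ; no-port BR/MUL
t=4 i6+i7:mulh.MUL/add.ALU ; dual
t=5 i8:add.ALU ; RAW r3
t=6 i9+i10:st.MEM/sll.ALU ; dual
t=7 i11+i12:sll.ALU/mul.MUL ; dual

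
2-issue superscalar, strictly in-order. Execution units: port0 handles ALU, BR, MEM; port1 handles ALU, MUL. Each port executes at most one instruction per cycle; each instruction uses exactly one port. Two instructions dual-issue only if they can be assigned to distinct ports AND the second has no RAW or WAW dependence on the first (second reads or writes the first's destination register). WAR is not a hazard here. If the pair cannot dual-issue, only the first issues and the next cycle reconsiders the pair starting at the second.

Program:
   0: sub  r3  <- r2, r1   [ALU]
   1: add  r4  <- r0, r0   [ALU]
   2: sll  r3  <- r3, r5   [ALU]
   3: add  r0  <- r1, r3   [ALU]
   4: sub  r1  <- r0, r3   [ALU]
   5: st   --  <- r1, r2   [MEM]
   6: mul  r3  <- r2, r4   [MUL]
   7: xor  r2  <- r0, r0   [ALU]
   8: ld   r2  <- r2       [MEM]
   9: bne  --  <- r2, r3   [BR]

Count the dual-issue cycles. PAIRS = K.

PAIRS = 2

#0 head=0: sub+add i0,i1 pair
#1 head=2: sll i2 RAW r3
#2 head=3: add i3 RAW r0
#3 head=4: sub i4 RAW r1
#4 head=5: st+mul i5,i6 pair
#5 head=7: xor i7 RAW+WAW r2
#6 head=8: ld i8 no-port MEM/BR
#7 head=9: bne i9 tail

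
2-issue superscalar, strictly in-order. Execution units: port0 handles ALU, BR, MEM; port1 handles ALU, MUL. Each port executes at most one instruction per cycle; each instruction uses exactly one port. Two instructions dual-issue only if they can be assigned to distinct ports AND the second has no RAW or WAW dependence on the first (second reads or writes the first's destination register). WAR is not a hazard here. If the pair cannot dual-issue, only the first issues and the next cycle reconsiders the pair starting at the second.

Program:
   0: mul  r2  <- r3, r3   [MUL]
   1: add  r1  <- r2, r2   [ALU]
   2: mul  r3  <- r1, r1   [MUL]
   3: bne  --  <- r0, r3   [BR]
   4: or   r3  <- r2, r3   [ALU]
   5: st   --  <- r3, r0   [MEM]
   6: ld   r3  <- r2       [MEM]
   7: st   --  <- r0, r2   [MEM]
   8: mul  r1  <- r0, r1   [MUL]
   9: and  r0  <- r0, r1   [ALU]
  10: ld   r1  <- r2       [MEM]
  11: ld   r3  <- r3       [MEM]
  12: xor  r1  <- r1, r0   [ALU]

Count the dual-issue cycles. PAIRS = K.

PAIRS = 4

[0] i0  mul  -- RAW r2
[1] i1  add  -- RAW r1
[2] i2  mul  -- RAW r3
[3] i3,i4  bne;or  -- dual
[4] i5  st  -- no-port MEM/MEM
[5] i6  ld  -- no-port MEM/MEM
[6] i7,i8  st;mul  -- dual
[7] i9,i10  and;ld  -- dual
[8] i11,i12  ld;xor  -- dual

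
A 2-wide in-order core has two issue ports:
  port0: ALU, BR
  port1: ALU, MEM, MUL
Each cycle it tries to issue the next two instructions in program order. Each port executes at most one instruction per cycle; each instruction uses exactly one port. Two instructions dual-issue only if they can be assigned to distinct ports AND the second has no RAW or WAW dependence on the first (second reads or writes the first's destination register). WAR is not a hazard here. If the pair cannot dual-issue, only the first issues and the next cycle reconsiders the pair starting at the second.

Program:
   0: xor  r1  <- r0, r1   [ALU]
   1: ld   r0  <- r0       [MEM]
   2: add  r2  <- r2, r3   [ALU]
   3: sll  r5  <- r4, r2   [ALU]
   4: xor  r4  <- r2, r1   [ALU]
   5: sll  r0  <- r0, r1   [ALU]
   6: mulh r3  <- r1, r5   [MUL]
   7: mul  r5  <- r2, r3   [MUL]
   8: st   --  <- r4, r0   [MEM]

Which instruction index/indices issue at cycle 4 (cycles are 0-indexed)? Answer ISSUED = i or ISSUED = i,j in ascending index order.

ISSUED = 7

  cy0 -> i0,i1 (xor;ld) pair
  cy1 -> i2 (add) RAW r2
  cy2 -> i3,i4 (sll;xor) pair
  cy3 -> i5,i6 (sll;mulh) pair
  cy4 -> i7 (mul) no-port MUL/MEM
  cy5 -> i8 (st) tail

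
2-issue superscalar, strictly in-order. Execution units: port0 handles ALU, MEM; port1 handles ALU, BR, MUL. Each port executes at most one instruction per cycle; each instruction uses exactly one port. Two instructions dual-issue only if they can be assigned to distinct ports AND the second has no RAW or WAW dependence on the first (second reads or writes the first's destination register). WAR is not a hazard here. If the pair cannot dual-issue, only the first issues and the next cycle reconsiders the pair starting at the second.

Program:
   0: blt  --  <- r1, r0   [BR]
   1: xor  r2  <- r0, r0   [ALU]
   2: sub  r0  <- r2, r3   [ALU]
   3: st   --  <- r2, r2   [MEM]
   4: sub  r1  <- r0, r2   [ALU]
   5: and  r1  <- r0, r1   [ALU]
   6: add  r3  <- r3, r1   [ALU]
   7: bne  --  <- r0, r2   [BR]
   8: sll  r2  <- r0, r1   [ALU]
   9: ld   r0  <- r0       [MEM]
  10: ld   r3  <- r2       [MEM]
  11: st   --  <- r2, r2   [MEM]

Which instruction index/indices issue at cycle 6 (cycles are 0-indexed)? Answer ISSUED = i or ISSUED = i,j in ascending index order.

t=0 i0&i1:blt.BR xor.ALU ; 2-wide
t=1 i2&i3:sub.ALU st.MEM ; 2-wide
t=2 i4:sub.ALU ; RAW+WAW r1
t=3 i5:and.ALU ; RAW r1
t=4 i6&i7:add.ALU bne.BR ; 2-wide
t=5 i8&i9:sll.ALU ld.MEM ; 2-wide
t=6 i10:ld.MEM ; no-port MEM/MEM
t=7 i11:st.MEM ; tail

ISSUED = 10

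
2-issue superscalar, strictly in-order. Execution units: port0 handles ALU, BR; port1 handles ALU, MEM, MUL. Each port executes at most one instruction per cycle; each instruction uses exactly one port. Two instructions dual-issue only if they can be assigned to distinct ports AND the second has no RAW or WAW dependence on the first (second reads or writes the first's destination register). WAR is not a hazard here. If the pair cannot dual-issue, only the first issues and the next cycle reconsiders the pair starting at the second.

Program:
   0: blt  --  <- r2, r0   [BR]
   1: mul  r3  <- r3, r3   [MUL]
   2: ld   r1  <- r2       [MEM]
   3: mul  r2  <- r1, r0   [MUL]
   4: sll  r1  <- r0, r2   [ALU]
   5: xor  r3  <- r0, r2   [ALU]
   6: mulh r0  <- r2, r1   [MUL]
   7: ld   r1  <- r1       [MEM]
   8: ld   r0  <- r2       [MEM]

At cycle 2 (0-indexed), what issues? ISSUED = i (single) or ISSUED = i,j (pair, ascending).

ISSUED = 3

0. blt.BR/mul.MUL @i0/i1  | pair
1. ld.MEM @i2  | no-port MEM/MUL
2. mul.MUL @i3  | RAW r2
3. sll.ALU/xor.ALU @i4/i5  | pair
4. mulh.MUL @i6  | no-port MUL/MEM
5. ld.MEM @i7  | no-port MEM/MEM
6. ld.MEM @i8  | tail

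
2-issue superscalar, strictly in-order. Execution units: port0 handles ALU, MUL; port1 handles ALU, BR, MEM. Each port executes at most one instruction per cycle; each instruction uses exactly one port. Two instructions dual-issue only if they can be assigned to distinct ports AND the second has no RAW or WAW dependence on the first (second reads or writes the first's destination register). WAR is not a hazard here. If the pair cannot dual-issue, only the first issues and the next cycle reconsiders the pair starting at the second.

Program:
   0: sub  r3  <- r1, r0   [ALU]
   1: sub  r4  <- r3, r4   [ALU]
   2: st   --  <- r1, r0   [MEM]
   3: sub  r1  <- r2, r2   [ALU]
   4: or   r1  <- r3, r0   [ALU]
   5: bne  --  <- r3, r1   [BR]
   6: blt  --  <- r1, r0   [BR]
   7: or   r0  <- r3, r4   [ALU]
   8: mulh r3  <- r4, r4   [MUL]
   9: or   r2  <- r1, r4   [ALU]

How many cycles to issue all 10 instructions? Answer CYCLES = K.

CYCLES = 7

  cy0 -> i0 (sub) RAW r3
  cy1 -> i1/i2 (sub/st) pair
  cy2 -> i3 (sub) WAW r1
  cy3 -> i4 (or) RAW r1
  cy4 -> i5 (bne) no-port BR/BR
  cy5 -> i6/i7 (blt/or) pair
  cy6 -> i8/i9 (mulh/or) pair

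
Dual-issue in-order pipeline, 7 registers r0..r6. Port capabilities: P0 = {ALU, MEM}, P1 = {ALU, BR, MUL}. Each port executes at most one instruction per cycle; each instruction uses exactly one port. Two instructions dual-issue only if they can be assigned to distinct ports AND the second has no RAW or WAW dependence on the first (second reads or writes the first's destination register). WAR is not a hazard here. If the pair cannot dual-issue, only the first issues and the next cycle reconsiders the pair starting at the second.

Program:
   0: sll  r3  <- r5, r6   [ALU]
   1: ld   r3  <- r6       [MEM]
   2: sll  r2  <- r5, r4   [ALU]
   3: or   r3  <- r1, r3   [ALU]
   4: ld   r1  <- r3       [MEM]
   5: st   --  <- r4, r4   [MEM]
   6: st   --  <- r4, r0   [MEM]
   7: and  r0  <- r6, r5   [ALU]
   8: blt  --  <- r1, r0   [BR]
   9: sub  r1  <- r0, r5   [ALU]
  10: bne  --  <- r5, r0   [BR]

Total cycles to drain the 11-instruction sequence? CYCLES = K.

[0] i0  sll  -- WAW r3
[1] i1+i2  ld+sll  -- dual
[2] i3  or  -- RAW r3
[3] i4  ld  -- no-port MEM/MEM
[4] i5  st  -- no-port MEM/MEM
[5] i6+i7  st+and  -- dual
[6] i8+i9  blt+sub  -- dual
[7] i10  bne  -- tail

CYCLES = 8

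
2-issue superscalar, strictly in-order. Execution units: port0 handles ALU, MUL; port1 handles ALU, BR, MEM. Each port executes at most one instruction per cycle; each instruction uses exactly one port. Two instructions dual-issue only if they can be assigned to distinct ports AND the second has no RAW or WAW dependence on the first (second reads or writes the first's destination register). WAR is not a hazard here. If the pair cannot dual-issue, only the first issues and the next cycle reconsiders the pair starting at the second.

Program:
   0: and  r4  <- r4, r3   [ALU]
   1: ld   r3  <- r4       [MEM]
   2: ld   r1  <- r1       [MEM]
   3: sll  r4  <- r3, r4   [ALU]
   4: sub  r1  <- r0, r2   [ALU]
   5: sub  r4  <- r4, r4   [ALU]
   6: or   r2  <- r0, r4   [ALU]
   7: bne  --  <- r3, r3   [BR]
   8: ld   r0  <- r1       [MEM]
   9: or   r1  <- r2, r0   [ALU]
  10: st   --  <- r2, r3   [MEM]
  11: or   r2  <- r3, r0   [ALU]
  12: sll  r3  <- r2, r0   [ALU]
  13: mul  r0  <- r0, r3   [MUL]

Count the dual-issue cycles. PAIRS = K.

c0: i0 and  RAW r4
c1: i1 ld  no-port MEM/MEM
c2: i2/i3 ld/sll  pair
c3: i4/i5 sub/sub  pair
c4: i6/i7 or/bne  pair
c5: i8 ld  RAW r0
c6: i9/i10 or/st  pair
c7: i11 or  RAW r2
c8: i12 sll  RAW r3
c9: i13 mul  tail

PAIRS = 4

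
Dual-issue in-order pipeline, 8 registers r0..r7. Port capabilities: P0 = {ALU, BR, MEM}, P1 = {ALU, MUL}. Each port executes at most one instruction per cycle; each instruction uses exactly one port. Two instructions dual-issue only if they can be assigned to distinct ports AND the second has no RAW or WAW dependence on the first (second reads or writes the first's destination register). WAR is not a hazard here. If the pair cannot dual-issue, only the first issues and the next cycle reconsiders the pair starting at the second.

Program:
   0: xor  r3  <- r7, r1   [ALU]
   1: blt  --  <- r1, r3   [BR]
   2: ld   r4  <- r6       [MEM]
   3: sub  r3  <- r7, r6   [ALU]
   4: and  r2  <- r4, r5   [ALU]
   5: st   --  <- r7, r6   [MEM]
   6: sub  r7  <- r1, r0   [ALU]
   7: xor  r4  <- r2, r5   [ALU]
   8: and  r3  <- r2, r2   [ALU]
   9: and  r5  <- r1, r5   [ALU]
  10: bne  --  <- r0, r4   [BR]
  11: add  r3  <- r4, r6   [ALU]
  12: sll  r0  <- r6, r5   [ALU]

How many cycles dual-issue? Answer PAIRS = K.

PAIRS = 5

[0] i0  xor  -- RAW r3
[1] i1  blt  -- no-port BR/MEM
[2] i2&i3  ld/sub  -- dual
[3] i4&i5  and/st  -- dual
[4] i6&i7  sub/xor  -- dual
[5] i8&i9  and/and  -- dual
[6] i10&i11  bne/add  -- dual
[7] i12  sll  -- tail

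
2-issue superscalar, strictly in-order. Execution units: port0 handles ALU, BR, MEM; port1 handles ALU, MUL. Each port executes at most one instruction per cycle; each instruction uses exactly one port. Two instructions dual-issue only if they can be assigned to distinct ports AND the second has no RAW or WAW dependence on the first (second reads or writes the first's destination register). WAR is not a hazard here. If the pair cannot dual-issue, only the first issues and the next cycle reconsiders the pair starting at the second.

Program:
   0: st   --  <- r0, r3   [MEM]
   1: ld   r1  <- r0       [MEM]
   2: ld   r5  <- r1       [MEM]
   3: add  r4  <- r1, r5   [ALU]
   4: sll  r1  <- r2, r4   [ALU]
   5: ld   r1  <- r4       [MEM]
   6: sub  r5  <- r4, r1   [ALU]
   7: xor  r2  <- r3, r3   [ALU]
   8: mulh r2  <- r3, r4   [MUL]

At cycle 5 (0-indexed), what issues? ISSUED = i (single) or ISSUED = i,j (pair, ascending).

0. st.MEM @i0  | no-port MEM/MEM
1. ld.MEM @i1  | no-port MEM/MEM
2. ld.MEM @i2  | RAW r5
3. add.ALU @i3  | RAW r4
4. sll.ALU @i4  | WAW r1
5. ld.MEM @i5  | RAW r1
6. sub.ALU+xor.ALU @i6/i7  | 2-wide
7. mulh.MUL @i8  | tail

ISSUED = 5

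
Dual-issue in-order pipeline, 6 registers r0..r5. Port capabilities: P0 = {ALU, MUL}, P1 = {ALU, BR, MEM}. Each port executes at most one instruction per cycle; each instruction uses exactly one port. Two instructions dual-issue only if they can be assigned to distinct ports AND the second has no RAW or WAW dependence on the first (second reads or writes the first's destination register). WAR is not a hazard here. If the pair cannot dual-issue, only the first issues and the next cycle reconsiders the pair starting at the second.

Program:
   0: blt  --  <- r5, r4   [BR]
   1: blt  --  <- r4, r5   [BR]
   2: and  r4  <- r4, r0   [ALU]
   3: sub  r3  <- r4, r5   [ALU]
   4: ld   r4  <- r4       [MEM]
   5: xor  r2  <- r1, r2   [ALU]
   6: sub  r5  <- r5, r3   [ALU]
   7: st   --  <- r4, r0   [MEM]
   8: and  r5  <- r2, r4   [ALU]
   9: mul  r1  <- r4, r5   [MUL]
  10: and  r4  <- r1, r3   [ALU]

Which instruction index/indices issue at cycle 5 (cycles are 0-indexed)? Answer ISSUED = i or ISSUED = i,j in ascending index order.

ISSUED = 9

[0] i0  blt  -- no-port BR/BR
[1] i1,i2  blt and  -- dual
[2] i3,i4  sub ld  -- dual
[3] i5,i6  xor sub  -- dual
[4] i7,i8  st and  -- dual
[5] i9  mul  -- RAW r1
[6] i10  and  -- tail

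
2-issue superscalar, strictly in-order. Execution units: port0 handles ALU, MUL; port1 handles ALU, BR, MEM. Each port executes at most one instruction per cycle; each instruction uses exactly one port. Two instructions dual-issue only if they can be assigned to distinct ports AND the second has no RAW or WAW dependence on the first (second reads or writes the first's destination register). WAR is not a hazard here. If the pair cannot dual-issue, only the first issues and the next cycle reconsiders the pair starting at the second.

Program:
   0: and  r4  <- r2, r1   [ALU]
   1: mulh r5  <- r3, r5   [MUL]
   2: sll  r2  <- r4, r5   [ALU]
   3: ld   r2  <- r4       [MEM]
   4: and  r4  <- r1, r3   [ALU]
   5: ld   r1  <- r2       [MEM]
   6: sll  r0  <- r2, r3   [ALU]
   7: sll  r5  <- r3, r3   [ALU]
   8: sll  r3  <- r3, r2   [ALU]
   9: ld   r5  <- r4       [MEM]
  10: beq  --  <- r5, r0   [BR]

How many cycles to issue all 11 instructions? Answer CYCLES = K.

t=0 i0/i1:and.ALU+mulh.MUL ; pair
t=1 i2:sll.ALU ; WAW r2
t=2 i3/i4:ld.MEM+and.ALU ; pair
t=3 i5/i6:ld.MEM+sll.ALU ; pair
t=4 i7/i8:sll.ALU+sll.ALU ; pair
t=5 i9:ld.MEM ; no-port MEM/BR
t=6 i10:beq.BR ; tail

CYCLES = 7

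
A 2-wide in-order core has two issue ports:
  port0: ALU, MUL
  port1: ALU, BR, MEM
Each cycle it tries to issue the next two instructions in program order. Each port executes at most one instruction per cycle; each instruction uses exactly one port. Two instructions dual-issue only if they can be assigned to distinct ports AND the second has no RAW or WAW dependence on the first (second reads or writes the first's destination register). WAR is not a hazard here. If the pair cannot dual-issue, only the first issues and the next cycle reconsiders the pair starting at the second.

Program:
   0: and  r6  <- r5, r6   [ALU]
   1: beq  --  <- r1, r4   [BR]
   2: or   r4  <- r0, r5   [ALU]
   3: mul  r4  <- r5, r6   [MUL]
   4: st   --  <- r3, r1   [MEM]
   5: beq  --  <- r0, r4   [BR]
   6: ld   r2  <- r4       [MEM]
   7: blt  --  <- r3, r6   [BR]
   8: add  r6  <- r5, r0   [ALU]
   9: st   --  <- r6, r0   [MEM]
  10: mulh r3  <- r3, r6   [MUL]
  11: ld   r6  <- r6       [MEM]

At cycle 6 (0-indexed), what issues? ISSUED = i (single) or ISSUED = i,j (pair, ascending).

  cy0 -> i0/i1 (and.ALU/beq.BR) pair
  cy1 -> i2 (or.ALU) WAW r4
  cy2 -> i3/i4 (mul.MUL/st.MEM) pair
  cy3 -> i5 (beq.BR) no-port BR/MEM
  cy4 -> i6 (ld.MEM) no-port MEM/BR
  cy5 -> i7/i8 (blt.BR/add.ALU) pair
  cy6 -> i9/i10 (st.MEM/mulh.MUL) pair
  cy7 -> i11 (ld.MEM) tail

ISSUED = 9,10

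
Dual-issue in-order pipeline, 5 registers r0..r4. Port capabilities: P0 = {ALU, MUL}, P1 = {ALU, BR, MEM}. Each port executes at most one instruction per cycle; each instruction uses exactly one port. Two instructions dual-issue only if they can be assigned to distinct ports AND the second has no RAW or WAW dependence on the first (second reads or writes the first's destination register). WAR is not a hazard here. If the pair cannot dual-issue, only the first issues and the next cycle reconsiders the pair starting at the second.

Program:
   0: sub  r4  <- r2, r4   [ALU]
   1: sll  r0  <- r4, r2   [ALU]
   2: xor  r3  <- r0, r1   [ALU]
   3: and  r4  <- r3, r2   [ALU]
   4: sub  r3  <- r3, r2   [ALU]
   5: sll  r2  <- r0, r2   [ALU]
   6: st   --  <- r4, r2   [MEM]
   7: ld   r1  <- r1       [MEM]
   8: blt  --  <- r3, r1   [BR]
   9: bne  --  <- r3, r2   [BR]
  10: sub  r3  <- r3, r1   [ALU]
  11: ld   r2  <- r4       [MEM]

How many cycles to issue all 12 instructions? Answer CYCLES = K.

t=0 i0:sub.ALU ; RAW r4
t=1 i1:sll.ALU ; RAW r0
t=2 i2:xor.ALU ; RAW r3
t=3 i3&i4:and.ALU/sub.ALU ; pair
t=4 i5:sll.ALU ; RAW r2
t=5 i6:st.MEM ; no-port MEM/MEM
t=6 i7:ld.MEM ; no-port MEM/BR
t=7 i8:blt.BR ; no-port BR/BR
t=8 i9&i10:bne.BR/sub.ALU ; pair
t=9 i11:ld.MEM ; tail

CYCLES = 10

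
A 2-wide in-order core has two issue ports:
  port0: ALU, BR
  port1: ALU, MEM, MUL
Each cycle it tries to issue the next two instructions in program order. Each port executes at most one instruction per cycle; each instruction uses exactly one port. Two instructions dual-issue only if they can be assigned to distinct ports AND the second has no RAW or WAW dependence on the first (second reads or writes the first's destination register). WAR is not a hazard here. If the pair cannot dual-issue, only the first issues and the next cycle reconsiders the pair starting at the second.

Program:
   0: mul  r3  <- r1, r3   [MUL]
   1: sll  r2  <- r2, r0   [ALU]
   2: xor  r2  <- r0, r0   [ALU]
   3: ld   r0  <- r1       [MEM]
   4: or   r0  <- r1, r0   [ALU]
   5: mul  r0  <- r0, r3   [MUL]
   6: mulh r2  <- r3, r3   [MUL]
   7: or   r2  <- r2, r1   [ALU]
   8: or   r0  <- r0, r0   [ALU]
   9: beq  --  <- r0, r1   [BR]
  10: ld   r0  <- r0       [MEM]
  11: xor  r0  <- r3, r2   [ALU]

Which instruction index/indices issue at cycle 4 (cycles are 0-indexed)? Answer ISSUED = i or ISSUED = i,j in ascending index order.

#0 head=0: mul sll i0,i1 pair
#1 head=2: xor ld i2,i3 pair
#2 head=4: or i4 RAW+WAW r0
#3 head=5: mul i5 no-port MUL/MUL
#4 head=6: mulh i6 RAW+WAW r2
#5 head=7: or or i7,i8 pair
#6 head=9: beq ld i9,i10 pair
#7 head=11: xor i11 tail

ISSUED = 6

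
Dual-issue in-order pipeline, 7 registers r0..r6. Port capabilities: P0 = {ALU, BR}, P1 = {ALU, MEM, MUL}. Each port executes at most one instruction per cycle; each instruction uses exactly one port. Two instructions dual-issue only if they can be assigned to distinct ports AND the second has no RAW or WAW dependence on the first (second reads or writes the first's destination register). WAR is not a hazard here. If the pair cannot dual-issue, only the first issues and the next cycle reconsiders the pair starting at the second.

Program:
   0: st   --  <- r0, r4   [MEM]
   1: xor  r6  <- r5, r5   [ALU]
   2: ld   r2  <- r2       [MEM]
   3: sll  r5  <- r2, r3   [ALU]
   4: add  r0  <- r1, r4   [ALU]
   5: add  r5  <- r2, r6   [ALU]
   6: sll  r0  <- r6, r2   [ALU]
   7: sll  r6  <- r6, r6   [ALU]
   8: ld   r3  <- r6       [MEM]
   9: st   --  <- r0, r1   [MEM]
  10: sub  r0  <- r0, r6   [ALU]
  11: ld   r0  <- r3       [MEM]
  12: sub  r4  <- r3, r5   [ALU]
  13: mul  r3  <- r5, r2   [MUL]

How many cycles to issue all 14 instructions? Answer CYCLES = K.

t=0 i0,i1:st+xor ; pair
t=1 i2:ld ; RAW r2
t=2 i3,i4:sll+add ; pair
t=3 i5,i6:add+sll ; pair
t=4 i7:sll ; RAW r6
t=5 i8:ld ; no-port MEM/MEM
t=6 i9,i10:st+sub ; pair
t=7 i11,i12:ld+sub ; pair
t=8 i13:mul ; tail

CYCLES = 9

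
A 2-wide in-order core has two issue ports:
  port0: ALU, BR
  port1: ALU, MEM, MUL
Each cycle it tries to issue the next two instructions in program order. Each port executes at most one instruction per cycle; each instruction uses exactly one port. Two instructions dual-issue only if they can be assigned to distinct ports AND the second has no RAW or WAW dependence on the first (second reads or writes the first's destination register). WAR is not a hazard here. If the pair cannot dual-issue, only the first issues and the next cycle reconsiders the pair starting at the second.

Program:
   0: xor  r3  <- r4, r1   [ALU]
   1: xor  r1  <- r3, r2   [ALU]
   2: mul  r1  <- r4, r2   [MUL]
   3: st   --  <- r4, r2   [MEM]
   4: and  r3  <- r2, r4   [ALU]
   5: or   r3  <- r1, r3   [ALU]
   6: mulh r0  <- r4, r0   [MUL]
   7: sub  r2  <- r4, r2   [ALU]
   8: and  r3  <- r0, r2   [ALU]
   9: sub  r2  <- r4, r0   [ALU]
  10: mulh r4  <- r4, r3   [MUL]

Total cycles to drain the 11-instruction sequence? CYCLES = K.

#0 head=0: xor i0 RAW r3
#1 head=1: xor i1 WAW r1
#2 head=2: mul i2 no-port MUL/MEM
#3 head=3: st/and i3,i4 pair
#4 head=5: or/mulh i5,i6 pair
#5 head=7: sub i7 RAW r2
#6 head=8: and/sub i8,i9 pair
#7 head=10: mulh i10 tail

CYCLES = 8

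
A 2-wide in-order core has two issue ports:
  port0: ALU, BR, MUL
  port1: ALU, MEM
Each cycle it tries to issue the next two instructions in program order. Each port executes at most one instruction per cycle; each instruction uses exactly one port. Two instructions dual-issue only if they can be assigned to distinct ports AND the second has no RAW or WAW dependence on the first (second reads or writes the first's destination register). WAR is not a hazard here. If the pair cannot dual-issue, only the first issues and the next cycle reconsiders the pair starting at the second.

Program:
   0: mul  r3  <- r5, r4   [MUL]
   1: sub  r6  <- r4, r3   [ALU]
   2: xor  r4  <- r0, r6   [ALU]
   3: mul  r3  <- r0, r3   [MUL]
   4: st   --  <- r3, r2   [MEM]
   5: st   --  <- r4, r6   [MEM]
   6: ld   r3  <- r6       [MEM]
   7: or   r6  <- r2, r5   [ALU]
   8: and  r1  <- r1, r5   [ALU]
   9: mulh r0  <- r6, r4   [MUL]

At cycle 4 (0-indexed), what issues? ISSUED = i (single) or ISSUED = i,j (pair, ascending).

  cy0 -> i0 (mul.MUL) RAW r3
  cy1 -> i1 (sub.ALU) RAW r6
  cy2 -> i2/i3 (xor.ALU+mul.MUL) dual
  cy3 -> i4 (st.MEM) no-port MEM/MEM
  cy4 -> i5 (st.MEM) no-port MEM/MEM
  cy5 -> i6/i7 (ld.MEM+or.ALU) dual
  cy6 -> i8/i9 (and.ALU+mulh.MUL) dual

ISSUED = 5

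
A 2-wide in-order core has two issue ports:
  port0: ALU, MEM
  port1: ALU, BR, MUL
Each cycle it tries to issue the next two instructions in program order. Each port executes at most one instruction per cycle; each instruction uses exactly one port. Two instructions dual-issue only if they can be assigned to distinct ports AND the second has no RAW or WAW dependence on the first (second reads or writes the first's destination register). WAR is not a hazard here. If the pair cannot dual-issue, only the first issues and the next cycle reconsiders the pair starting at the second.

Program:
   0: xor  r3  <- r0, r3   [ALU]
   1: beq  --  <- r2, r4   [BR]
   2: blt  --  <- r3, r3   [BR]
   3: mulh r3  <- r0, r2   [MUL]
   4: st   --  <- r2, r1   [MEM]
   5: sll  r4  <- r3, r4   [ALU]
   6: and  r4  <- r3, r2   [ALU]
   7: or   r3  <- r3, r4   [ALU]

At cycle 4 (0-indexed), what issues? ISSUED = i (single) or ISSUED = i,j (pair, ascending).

ISSUED = 6

c0: i0&i1 xor.ALU+beq.BR  2-wide
c1: i2 blt.BR  no-port BR/MUL
c2: i3&i4 mulh.MUL+st.MEM  2-wide
c3: i5 sll.ALU  WAW r4
c4: i6 and.ALU  RAW r4
c5: i7 or.ALU  tail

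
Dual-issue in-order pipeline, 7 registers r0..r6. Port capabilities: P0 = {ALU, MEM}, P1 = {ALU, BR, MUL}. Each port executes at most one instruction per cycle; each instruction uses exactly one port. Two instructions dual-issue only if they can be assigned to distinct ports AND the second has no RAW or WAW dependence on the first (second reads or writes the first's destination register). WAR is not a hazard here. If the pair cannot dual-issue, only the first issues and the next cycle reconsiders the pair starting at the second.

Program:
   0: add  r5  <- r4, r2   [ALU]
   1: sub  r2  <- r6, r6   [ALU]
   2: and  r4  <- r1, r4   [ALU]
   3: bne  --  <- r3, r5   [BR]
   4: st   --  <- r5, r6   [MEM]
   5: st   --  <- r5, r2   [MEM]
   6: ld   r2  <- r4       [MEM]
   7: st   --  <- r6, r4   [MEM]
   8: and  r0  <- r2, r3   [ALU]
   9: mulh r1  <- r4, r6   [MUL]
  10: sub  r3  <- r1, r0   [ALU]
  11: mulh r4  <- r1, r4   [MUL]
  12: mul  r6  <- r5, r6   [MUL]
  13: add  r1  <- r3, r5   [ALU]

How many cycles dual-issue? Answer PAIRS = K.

PAIRS = 5

0. add;sub @i0&i1  | dual
1. and;bne @i2&i3  | dual
2. st @i4  | no-port MEM/MEM
3. st @i5  | no-port MEM/MEM
4. ld @i6  | no-port MEM/MEM
5. st;and @i7&i8  | dual
6. mulh @i9  | RAW r1
7. sub;mulh @i10&i11  | dual
8. mul;add @i12&i13  | dual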